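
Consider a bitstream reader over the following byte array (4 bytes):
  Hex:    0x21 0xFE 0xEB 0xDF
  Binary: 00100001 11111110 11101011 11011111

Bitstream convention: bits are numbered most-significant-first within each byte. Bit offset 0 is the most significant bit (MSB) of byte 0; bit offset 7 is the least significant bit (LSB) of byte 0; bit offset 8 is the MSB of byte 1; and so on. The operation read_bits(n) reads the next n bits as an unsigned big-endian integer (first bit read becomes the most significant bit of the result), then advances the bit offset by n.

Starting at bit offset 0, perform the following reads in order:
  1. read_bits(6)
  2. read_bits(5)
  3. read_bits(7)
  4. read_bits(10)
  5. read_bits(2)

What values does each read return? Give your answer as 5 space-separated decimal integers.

Read 1: bits[0:6] width=6 -> value=8 (bin 001000); offset now 6 = byte 0 bit 6; 26 bits remain
Read 2: bits[6:11] width=5 -> value=15 (bin 01111); offset now 11 = byte 1 bit 3; 21 bits remain
Read 3: bits[11:18] width=7 -> value=123 (bin 1111011); offset now 18 = byte 2 bit 2; 14 bits remain
Read 4: bits[18:28] width=10 -> value=701 (bin 1010111101); offset now 28 = byte 3 bit 4; 4 bits remain
Read 5: bits[28:30] width=2 -> value=3 (bin 11); offset now 30 = byte 3 bit 6; 2 bits remain

Answer: 8 15 123 701 3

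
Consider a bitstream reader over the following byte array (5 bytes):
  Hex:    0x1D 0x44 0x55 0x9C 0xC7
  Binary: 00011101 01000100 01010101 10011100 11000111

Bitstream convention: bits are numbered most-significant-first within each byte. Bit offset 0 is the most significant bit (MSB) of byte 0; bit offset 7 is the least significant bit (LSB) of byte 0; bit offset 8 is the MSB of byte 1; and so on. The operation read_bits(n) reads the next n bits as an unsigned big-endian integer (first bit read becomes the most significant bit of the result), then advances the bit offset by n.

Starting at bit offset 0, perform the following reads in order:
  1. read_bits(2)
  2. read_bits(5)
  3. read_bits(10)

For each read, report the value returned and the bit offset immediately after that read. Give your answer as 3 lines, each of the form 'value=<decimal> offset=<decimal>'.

Answer: value=0 offset=2
value=14 offset=7
value=648 offset=17

Derivation:
Read 1: bits[0:2] width=2 -> value=0 (bin 00); offset now 2 = byte 0 bit 2; 38 bits remain
Read 2: bits[2:7] width=5 -> value=14 (bin 01110); offset now 7 = byte 0 bit 7; 33 bits remain
Read 3: bits[7:17] width=10 -> value=648 (bin 1010001000); offset now 17 = byte 2 bit 1; 23 bits remain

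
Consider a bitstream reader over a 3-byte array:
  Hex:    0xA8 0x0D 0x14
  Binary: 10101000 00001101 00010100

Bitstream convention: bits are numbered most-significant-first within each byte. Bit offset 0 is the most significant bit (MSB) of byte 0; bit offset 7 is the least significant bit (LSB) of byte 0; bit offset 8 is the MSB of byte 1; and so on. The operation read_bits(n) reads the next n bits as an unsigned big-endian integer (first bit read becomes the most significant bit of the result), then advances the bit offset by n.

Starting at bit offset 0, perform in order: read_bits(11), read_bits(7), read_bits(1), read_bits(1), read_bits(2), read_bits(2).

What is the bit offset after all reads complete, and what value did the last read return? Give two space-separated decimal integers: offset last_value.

Answer: 24 0

Derivation:
Read 1: bits[0:11] width=11 -> value=1344 (bin 10101000000); offset now 11 = byte 1 bit 3; 13 bits remain
Read 2: bits[11:18] width=7 -> value=52 (bin 0110100); offset now 18 = byte 2 bit 2; 6 bits remain
Read 3: bits[18:19] width=1 -> value=0 (bin 0); offset now 19 = byte 2 bit 3; 5 bits remain
Read 4: bits[19:20] width=1 -> value=1 (bin 1); offset now 20 = byte 2 bit 4; 4 bits remain
Read 5: bits[20:22] width=2 -> value=1 (bin 01); offset now 22 = byte 2 bit 6; 2 bits remain
Read 6: bits[22:24] width=2 -> value=0 (bin 00); offset now 24 = byte 3 bit 0; 0 bits remain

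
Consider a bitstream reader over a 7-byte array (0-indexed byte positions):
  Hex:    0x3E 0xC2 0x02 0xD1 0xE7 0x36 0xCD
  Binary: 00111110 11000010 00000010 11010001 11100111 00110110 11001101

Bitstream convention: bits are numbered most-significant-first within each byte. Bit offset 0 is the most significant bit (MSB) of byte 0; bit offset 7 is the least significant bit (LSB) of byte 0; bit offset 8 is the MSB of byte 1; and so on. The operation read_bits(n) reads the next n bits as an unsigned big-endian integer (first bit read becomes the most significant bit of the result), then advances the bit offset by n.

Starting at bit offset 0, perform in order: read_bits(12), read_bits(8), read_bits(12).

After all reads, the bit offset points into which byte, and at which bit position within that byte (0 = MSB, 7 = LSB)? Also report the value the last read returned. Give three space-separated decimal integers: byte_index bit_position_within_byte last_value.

Read 1: bits[0:12] width=12 -> value=1004 (bin 001111101100); offset now 12 = byte 1 bit 4; 44 bits remain
Read 2: bits[12:20] width=8 -> value=32 (bin 00100000); offset now 20 = byte 2 bit 4; 36 bits remain
Read 3: bits[20:32] width=12 -> value=721 (bin 001011010001); offset now 32 = byte 4 bit 0; 24 bits remain

Answer: 4 0 721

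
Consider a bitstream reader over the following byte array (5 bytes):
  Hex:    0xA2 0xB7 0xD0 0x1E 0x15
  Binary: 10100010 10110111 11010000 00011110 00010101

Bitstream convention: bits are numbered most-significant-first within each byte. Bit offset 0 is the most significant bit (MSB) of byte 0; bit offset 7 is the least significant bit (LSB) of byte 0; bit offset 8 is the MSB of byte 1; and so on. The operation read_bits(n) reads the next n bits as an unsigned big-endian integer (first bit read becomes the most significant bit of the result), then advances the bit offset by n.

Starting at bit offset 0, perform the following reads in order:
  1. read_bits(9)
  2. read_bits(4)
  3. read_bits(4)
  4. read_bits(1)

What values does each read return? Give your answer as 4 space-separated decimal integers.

Read 1: bits[0:9] width=9 -> value=325 (bin 101000101); offset now 9 = byte 1 bit 1; 31 bits remain
Read 2: bits[9:13] width=4 -> value=6 (bin 0110); offset now 13 = byte 1 bit 5; 27 bits remain
Read 3: bits[13:17] width=4 -> value=15 (bin 1111); offset now 17 = byte 2 bit 1; 23 bits remain
Read 4: bits[17:18] width=1 -> value=1 (bin 1); offset now 18 = byte 2 bit 2; 22 bits remain

Answer: 325 6 15 1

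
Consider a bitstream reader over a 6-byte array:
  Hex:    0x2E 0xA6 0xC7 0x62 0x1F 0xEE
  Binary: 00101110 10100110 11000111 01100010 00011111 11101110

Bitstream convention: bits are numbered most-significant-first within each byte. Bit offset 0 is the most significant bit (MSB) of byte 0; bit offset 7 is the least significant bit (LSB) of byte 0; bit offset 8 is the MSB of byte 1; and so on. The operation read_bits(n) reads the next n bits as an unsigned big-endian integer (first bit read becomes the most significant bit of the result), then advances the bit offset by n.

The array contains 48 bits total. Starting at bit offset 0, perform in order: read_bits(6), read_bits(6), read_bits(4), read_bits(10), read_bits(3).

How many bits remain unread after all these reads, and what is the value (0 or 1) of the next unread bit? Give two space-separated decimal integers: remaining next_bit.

Answer: 19 0

Derivation:
Read 1: bits[0:6] width=6 -> value=11 (bin 001011); offset now 6 = byte 0 bit 6; 42 bits remain
Read 2: bits[6:12] width=6 -> value=42 (bin 101010); offset now 12 = byte 1 bit 4; 36 bits remain
Read 3: bits[12:16] width=4 -> value=6 (bin 0110); offset now 16 = byte 2 bit 0; 32 bits remain
Read 4: bits[16:26] width=10 -> value=797 (bin 1100011101); offset now 26 = byte 3 bit 2; 22 bits remain
Read 5: bits[26:29] width=3 -> value=4 (bin 100); offset now 29 = byte 3 bit 5; 19 bits remain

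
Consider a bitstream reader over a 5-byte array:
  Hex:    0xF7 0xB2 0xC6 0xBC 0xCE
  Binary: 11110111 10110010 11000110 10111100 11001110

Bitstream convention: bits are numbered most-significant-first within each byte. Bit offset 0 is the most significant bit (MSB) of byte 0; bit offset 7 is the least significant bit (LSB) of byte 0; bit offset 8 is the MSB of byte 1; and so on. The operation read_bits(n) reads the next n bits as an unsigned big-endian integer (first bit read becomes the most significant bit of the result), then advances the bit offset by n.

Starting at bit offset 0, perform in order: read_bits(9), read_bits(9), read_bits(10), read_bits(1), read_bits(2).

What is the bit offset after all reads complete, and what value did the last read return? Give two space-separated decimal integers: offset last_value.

Read 1: bits[0:9] width=9 -> value=495 (bin 111101111); offset now 9 = byte 1 bit 1; 31 bits remain
Read 2: bits[9:18] width=9 -> value=203 (bin 011001011); offset now 18 = byte 2 bit 2; 22 bits remain
Read 3: bits[18:28] width=10 -> value=107 (bin 0001101011); offset now 28 = byte 3 bit 4; 12 bits remain
Read 4: bits[28:29] width=1 -> value=1 (bin 1); offset now 29 = byte 3 bit 5; 11 bits remain
Read 5: bits[29:31] width=2 -> value=2 (bin 10); offset now 31 = byte 3 bit 7; 9 bits remain

Answer: 31 2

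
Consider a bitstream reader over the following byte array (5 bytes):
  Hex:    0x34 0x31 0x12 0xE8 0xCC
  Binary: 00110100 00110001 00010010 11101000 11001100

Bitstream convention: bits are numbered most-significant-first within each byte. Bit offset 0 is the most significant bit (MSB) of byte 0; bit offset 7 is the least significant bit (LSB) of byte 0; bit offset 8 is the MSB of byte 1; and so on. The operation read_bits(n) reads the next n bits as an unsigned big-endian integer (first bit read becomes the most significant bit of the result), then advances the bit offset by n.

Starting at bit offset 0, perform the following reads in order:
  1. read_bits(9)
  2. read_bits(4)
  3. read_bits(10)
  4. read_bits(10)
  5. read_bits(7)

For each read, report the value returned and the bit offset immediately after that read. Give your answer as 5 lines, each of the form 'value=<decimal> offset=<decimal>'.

Answer: value=104 offset=9
value=6 offset=13
value=137 offset=23
value=465 offset=33
value=76 offset=40

Derivation:
Read 1: bits[0:9] width=9 -> value=104 (bin 001101000); offset now 9 = byte 1 bit 1; 31 bits remain
Read 2: bits[9:13] width=4 -> value=6 (bin 0110); offset now 13 = byte 1 bit 5; 27 bits remain
Read 3: bits[13:23] width=10 -> value=137 (bin 0010001001); offset now 23 = byte 2 bit 7; 17 bits remain
Read 4: bits[23:33] width=10 -> value=465 (bin 0111010001); offset now 33 = byte 4 bit 1; 7 bits remain
Read 5: bits[33:40] width=7 -> value=76 (bin 1001100); offset now 40 = byte 5 bit 0; 0 bits remain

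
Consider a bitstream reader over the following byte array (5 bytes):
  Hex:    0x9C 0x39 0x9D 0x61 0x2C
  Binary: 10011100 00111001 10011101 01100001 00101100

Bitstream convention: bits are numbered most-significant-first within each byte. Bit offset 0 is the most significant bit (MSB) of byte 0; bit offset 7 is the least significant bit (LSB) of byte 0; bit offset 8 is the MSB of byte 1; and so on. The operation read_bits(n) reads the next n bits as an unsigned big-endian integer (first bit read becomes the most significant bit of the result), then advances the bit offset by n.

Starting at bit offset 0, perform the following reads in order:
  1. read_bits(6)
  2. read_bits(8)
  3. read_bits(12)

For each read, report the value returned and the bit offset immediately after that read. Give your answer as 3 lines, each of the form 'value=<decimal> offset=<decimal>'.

Read 1: bits[0:6] width=6 -> value=39 (bin 100111); offset now 6 = byte 0 bit 6; 34 bits remain
Read 2: bits[6:14] width=8 -> value=14 (bin 00001110); offset now 14 = byte 1 bit 6; 26 bits remain
Read 3: bits[14:26] width=12 -> value=1653 (bin 011001110101); offset now 26 = byte 3 bit 2; 14 bits remain

Answer: value=39 offset=6
value=14 offset=14
value=1653 offset=26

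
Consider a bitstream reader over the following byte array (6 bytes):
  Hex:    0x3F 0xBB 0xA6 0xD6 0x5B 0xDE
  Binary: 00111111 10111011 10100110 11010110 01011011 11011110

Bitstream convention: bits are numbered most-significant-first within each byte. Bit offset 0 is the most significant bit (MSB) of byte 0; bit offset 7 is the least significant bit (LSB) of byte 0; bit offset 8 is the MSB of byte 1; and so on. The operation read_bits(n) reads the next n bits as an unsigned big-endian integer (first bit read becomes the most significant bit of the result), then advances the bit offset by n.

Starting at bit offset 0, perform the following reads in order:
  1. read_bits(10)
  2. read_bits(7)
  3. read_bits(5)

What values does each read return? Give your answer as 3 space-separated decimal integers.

Read 1: bits[0:10] width=10 -> value=254 (bin 0011111110); offset now 10 = byte 1 bit 2; 38 bits remain
Read 2: bits[10:17] width=7 -> value=119 (bin 1110111); offset now 17 = byte 2 bit 1; 31 bits remain
Read 3: bits[17:22] width=5 -> value=9 (bin 01001); offset now 22 = byte 2 bit 6; 26 bits remain

Answer: 254 119 9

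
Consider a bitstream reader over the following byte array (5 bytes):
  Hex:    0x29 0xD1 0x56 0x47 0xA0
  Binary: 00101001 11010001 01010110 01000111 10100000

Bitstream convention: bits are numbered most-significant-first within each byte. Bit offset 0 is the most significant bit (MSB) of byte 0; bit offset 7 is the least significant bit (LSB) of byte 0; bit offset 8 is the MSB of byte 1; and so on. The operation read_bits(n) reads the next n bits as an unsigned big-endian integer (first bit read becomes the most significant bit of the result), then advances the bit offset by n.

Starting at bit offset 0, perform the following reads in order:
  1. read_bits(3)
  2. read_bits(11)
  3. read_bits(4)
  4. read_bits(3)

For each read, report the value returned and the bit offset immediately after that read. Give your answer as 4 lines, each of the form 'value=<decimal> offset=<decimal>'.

Answer: value=1 offset=3
value=628 offset=14
value=5 offset=18
value=2 offset=21

Derivation:
Read 1: bits[0:3] width=3 -> value=1 (bin 001); offset now 3 = byte 0 bit 3; 37 bits remain
Read 2: bits[3:14] width=11 -> value=628 (bin 01001110100); offset now 14 = byte 1 bit 6; 26 bits remain
Read 3: bits[14:18] width=4 -> value=5 (bin 0101); offset now 18 = byte 2 bit 2; 22 bits remain
Read 4: bits[18:21] width=3 -> value=2 (bin 010); offset now 21 = byte 2 bit 5; 19 bits remain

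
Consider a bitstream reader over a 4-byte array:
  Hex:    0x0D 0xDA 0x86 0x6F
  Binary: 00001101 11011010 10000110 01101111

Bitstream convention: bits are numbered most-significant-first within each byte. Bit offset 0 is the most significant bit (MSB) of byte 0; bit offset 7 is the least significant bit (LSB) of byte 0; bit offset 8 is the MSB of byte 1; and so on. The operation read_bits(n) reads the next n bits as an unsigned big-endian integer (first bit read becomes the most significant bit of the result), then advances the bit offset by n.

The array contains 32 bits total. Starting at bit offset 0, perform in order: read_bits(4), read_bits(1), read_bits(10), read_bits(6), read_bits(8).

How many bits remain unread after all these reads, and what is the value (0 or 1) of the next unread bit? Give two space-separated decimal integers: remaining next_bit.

Answer: 3 1

Derivation:
Read 1: bits[0:4] width=4 -> value=0 (bin 0000); offset now 4 = byte 0 bit 4; 28 bits remain
Read 2: bits[4:5] width=1 -> value=1 (bin 1); offset now 5 = byte 0 bit 5; 27 bits remain
Read 3: bits[5:15] width=10 -> value=749 (bin 1011101101); offset now 15 = byte 1 bit 7; 17 bits remain
Read 4: bits[15:21] width=6 -> value=16 (bin 010000); offset now 21 = byte 2 bit 5; 11 bits remain
Read 5: bits[21:29] width=8 -> value=205 (bin 11001101); offset now 29 = byte 3 bit 5; 3 bits remain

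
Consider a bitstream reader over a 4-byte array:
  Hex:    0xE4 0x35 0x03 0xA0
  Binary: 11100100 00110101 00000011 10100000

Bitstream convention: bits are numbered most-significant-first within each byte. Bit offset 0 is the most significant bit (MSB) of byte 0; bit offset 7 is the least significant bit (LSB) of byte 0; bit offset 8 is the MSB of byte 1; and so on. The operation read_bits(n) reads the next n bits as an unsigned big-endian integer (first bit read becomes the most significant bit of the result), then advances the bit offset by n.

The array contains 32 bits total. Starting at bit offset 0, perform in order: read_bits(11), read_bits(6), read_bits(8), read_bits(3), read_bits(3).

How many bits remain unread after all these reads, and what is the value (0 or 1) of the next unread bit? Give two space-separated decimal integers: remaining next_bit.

Read 1: bits[0:11] width=11 -> value=1825 (bin 11100100001); offset now 11 = byte 1 bit 3; 21 bits remain
Read 2: bits[11:17] width=6 -> value=42 (bin 101010); offset now 17 = byte 2 bit 1; 15 bits remain
Read 3: bits[17:25] width=8 -> value=7 (bin 00000111); offset now 25 = byte 3 bit 1; 7 bits remain
Read 4: bits[25:28] width=3 -> value=2 (bin 010); offset now 28 = byte 3 bit 4; 4 bits remain
Read 5: bits[28:31] width=3 -> value=0 (bin 000); offset now 31 = byte 3 bit 7; 1 bits remain

Answer: 1 0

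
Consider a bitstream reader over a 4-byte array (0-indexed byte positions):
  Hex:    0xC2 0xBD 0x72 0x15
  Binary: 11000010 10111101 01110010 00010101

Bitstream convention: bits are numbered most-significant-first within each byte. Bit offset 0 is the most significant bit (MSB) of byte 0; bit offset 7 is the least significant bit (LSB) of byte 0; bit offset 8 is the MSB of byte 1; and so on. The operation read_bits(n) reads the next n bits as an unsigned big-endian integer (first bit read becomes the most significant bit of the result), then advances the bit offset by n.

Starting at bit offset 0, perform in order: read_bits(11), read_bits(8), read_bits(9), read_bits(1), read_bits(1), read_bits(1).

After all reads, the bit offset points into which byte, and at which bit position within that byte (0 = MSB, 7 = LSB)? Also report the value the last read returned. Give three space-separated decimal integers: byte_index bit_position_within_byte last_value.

Read 1: bits[0:11] width=11 -> value=1557 (bin 11000010101); offset now 11 = byte 1 bit 3; 21 bits remain
Read 2: bits[11:19] width=8 -> value=235 (bin 11101011); offset now 19 = byte 2 bit 3; 13 bits remain
Read 3: bits[19:28] width=9 -> value=289 (bin 100100001); offset now 28 = byte 3 bit 4; 4 bits remain
Read 4: bits[28:29] width=1 -> value=0 (bin 0); offset now 29 = byte 3 bit 5; 3 bits remain
Read 5: bits[29:30] width=1 -> value=1 (bin 1); offset now 30 = byte 3 bit 6; 2 bits remain
Read 6: bits[30:31] width=1 -> value=0 (bin 0); offset now 31 = byte 3 bit 7; 1 bits remain

Answer: 3 7 0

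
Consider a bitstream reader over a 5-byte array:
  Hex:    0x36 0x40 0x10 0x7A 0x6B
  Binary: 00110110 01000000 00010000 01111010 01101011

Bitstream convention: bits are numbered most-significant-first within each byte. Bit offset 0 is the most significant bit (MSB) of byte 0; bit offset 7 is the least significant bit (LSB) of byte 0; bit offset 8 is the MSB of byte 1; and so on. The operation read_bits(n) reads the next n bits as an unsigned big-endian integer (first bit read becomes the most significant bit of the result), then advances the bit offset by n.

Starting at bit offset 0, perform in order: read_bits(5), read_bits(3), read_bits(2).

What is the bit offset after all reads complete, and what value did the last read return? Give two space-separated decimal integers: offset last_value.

Read 1: bits[0:5] width=5 -> value=6 (bin 00110); offset now 5 = byte 0 bit 5; 35 bits remain
Read 2: bits[5:8] width=3 -> value=6 (bin 110); offset now 8 = byte 1 bit 0; 32 bits remain
Read 3: bits[8:10] width=2 -> value=1 (bin 01); offset now 10 = byte 1 bit 2; 30 bits remain

Answer: 10 1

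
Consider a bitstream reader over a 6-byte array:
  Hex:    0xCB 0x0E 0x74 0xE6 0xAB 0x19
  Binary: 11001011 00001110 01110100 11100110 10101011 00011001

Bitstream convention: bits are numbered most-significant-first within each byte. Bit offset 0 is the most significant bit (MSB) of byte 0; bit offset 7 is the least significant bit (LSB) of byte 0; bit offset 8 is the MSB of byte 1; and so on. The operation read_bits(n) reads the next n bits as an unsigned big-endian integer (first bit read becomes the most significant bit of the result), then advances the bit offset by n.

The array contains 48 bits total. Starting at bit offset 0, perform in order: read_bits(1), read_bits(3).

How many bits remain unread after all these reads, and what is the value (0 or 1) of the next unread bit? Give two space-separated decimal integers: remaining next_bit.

Read 1: bits[0:1] width=1 -> value=1 (bin 1); offset now 1 = byte 0 bit 1; 47 bits remain
Read 2: bits[1:4] width=3 -> value=4 (bin 100); offset now 4 = byte 0 bit 4; 44 bits remain

Answer: 44 1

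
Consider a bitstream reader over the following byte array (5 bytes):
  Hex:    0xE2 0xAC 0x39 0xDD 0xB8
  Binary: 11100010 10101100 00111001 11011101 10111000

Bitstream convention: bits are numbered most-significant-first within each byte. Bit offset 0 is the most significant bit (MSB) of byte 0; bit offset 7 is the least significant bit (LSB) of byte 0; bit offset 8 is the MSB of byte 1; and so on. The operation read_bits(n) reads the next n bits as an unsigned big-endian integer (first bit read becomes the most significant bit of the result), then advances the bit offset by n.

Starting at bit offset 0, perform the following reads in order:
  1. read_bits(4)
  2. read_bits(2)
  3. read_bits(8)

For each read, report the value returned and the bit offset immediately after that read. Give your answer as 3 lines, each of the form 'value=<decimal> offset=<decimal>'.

Answer: value=14 offset=4
value=0 offset=6
value=171 offset=14

Derivation:
Read 1: bits[0:4] width=4 -> value=14 (bin 1110); offset now 4 = byte 0 bit 4; 36 bits remain
Read 2: bits[4:6] width=2 -> value=0 (bin 00); offset now 6 = byte 0 bit 6; 34 bits remain
Read 3: bits[6:14] width=8 -> value=171 (bin 10101011); offset now 14 = byte 1 bit 6; 26 bits remain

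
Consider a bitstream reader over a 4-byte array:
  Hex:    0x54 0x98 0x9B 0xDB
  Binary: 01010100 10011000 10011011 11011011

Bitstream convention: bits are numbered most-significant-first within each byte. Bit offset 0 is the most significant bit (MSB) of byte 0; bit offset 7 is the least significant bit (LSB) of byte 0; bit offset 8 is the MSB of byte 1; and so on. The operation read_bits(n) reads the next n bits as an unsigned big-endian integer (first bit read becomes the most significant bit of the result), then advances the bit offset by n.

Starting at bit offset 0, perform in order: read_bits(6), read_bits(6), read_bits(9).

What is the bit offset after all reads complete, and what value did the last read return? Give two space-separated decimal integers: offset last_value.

Read 1: bits[0:6] width=6 -> value=21 (bin 010101); offset now 6 = byte 0 bit 6; 26 bits remain
Read 2: bits[6:12] width=6 -> value=9 (bin 001001); offset now 12 = byte 1 bit 4; 20 bits remain
Read 3: bits[12:21] width=9 -> value=275 (bin 100010011); offset now 21 = byte 2 bit 5; 11 bits remain

Answer: 21 275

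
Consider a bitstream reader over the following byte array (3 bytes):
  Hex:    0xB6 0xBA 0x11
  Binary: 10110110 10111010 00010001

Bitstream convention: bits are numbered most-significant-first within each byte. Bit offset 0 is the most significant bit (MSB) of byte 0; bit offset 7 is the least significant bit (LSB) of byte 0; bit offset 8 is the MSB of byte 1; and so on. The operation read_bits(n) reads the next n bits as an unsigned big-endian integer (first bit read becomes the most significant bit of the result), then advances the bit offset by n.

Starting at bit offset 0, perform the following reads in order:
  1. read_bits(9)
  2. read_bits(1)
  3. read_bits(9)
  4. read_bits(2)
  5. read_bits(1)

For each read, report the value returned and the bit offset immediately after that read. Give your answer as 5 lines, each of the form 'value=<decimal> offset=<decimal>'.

Read 1: bits[0:9] width=9 -> value=365 (bin 101101101); offset now 9 = byte 1 bit 1; 15 bits remain
Read 2: bits[9:10] width=1 -> value=0 (bin 0); offset now 10 = byte 1 bit 2; 14 bits remain
Read 3: bits[10:19] width=9 -> value=464 (bin 111010000); offset now 19 = byte 2 bit 3; 5 bits remain
Read 4: bits[19:21] width=2 -> value=2 (bin 10); offset now 21 = byte 2 bit 5; 3 bits remain
Read 5: bits[21:22] width=1 -> value=0 (bin 0); offset now 22 = byte 2 bit 6; 2 bits remain

Answer: value=365 offset=9
value=0 offset=10
value=464 offset=19
value=2 offset=21
value=0 offset=22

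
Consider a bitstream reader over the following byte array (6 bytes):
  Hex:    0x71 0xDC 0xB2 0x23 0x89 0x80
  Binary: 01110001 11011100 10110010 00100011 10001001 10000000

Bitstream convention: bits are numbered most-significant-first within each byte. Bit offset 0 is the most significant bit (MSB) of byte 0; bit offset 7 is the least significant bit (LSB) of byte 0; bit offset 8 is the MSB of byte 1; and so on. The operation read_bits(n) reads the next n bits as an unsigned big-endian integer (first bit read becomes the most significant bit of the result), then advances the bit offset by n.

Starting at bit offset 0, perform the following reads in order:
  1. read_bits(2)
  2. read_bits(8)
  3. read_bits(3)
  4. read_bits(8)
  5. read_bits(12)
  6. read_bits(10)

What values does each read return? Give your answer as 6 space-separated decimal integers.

Read 1: bits[0:2] width=2 -> value=1 (bin 01); offset now 2 = byte 0 bit 2; 46 bits remain
Read 2: bits[2:10] width=8 -> value=199 (bin 11000111); offset now 10 = byte 1 bit 2; 38 bits remain
Read 3: bits[10:13] width=3 -> value=3 (bin 011); offset now 13 = byte 1 bit 5; 35 bits remain
Read 4: bits[13:21] width=8 -> value=150 (bin 10010110); offset now 21 = byte 2 bit 5; 27 bits remain
Read 5: bits[21:33] width=12 -> value=1095 (bin 010001000111); offset now 33 = byte 4 bit 1; 15 bits remain
Read 6: bits[33:43] width=10 -> value=76 (bin 0001001100); offset now 43 = byte 5 bit 3; 5 bits remain

Answer: 1 199 3 150 1095 76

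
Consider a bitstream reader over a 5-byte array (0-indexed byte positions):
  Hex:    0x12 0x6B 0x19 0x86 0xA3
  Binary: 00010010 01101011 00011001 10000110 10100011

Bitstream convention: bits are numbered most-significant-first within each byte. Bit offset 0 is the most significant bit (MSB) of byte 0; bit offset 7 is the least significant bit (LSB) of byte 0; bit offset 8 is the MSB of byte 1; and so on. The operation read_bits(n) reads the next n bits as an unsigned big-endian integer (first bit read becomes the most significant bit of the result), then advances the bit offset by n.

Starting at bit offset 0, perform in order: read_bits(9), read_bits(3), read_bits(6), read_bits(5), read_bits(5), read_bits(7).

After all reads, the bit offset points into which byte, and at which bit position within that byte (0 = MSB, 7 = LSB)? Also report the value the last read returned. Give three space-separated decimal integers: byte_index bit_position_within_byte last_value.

Read 1: bits[0:9] width=9 -> value=36 (bin 000100100); offset now 9 = byte 1 bit 1; 31 bits remain
Read 2: bits[9:12] width=3 -> value=6 (bin 110); offset now 12 = byte 1 bit 4; 28 bits remain
Read 3: bits[12:18] width=6 -> value=44 (bin 101100); offset now 18 = byte 2 bit 2; 22 bits remain
Read 4: bits[18:23] width=5 -> value=12 (bin 01100); offset now 23 = byte 2 bit 7; 17 bits remain
Read 5: bits[23:28] width=5 -> value=24 (bin 11000); offset now 28 = byte 3 bit 4; 12 bits remain
Read 6: bits[28:35] width=7 -> value=53 (bin 0110101); offset now 35 = byte 4 bit 3; 5 bits remain

Answer: 4 3 53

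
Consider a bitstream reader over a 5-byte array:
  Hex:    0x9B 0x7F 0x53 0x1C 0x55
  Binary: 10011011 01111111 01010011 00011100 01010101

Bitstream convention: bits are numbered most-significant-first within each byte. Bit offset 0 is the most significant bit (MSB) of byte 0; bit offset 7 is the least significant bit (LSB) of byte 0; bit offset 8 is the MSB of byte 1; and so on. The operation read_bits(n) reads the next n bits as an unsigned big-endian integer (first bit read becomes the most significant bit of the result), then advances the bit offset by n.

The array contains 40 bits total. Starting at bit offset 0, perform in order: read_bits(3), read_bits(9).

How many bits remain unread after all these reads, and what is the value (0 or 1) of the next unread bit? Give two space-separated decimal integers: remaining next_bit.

Answer: 28 1

Derivation:
Read 1: bits[0:3] width=3 -> value=4 (bin 100); offset now 3 = byte 0 bit 3; 37 bits remain
Read 2: bits[3:12] width=9 -> value=439 (bin 110110111); offset now 12 = byte 1 bit 4; 28 bits remain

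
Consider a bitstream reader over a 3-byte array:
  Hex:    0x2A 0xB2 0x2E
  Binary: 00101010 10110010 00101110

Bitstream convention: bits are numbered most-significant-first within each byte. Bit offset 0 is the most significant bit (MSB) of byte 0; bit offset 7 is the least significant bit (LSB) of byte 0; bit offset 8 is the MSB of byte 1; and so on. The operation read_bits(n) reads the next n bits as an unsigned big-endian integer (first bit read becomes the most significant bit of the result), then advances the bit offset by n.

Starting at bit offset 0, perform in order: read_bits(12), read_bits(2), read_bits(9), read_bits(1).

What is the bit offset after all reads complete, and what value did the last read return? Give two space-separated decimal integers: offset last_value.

Read 1: bits[0:12] width=12 -> value=683 (bin 001010101011); offset now 12 = byte 1 bit 4; 12 bits remain
Read 2: bits[12:14] width=2 -> value=0 (bin 00); offset now 14 = byte 1 bit 6; 10 bits remain
Read 3: bits[14:23] width=9 -> value=279 (bin 100010111); offset now 23 = byte 2 bit 7; 1 bits remain
Read 4: bits[23:24] width=1 -> value=0 (bin 0); offset now 24 = byte 3 bit 0; 0 bits remain

Answer: 24 0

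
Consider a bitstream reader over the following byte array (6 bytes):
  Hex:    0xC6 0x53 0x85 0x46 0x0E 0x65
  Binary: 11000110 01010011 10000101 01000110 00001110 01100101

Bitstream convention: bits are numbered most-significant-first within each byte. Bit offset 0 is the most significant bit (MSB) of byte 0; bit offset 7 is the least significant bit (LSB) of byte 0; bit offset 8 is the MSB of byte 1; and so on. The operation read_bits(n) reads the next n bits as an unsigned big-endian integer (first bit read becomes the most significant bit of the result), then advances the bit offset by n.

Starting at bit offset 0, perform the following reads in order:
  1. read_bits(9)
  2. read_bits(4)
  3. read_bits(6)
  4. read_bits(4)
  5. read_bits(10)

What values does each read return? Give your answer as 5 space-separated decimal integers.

Answer: 396 10 28 2 652

Derivation:
Read 1: bits[0:9] width=9 -> value=396 (bin 110001100); offset now 9 = byte 1 bit 1; 39 bits remain
Read 2: bits[9:13] width=4 -> value=10 (bin 1010); offset now 13 = byte 1 bit 5; 35 bits remain
Read 3: bits[13:19] width=6 -> value=28 (bin 011100); offset now 19 = byte 2 bit 3; 29 bits remain
Read 4: bits[19:23] width=4 -> value=2 (bin 0010); offset now 23 = byte 2 bit 7; 25 bits remain
Read 5: bits[23:33] width=10 -> value=652 (bin 1010001100); offset now 33 = byte 4 bit 1; 15 bits remain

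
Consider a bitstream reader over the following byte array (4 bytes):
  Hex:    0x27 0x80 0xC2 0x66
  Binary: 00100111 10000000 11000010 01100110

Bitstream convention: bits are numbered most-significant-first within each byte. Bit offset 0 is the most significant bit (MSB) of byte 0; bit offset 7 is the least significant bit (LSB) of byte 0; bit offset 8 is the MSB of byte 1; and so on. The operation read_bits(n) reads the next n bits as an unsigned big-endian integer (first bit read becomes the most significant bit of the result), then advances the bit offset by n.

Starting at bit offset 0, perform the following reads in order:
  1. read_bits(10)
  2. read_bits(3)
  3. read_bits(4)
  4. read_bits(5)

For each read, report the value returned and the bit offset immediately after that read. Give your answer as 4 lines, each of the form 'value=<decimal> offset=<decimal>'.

Answer: value=158 offset=10
value=0 offset=13
value=1 offset=17
value=16 offset=22

Derivation:
Read 1: bits[0:10] width=10 -> value=158 (bin 0010011110); offset now 10 = byte 1 bit 2; 22 bits remain
Read 2: bits[10:13] width=3 -> value=0 (bin 000); offset now 13 = byte 1 bit 5; 19 bits remain
Read 3: bits[13:17] width=4 -> value=1 (bin 0001); offset now 17 = byte 2 bit 1; 15 bits remain
Read 4: bits[17:22] width=5 -> value=16 (bin 10000); offset now 22 = byte 2 bit 6; 10 bits remain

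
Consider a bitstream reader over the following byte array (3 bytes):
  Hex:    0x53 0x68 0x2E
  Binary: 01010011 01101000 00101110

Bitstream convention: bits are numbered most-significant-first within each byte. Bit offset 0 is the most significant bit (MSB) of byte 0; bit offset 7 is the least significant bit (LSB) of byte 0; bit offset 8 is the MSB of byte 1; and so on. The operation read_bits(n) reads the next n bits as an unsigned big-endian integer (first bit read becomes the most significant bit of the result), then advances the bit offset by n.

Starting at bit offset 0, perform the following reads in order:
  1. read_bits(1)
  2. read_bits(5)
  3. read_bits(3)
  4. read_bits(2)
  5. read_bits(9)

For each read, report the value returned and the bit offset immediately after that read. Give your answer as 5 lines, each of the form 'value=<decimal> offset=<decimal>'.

Read 1: bits[0:1] width=1 -> value=0 (bin 0); offset now 1 = byte 0 bit 1; 23 bits remain
Read 2: bits[1:6] width=5 -> value=20 (bin 10100); offset now 6 = byte 0 bit 6; 18 bits remain
Read 3: bits[6:9] width=3 -> value=6 (bin 110); offset now 9 = byte 1 bit 1; 15 bits remain
Read 4: bits[9:11] width=2 -> value=3 (bin 11); offset now 11 = byte 1 bit 3; 13 bits remain
Read 5: bits[11:20] width=9 -> value=130 (bin 010000010); offset now 20 = byte 2 bit 4; 4 bits remain

Answer: value=0 offset=1
value=20 offset=6
value=6 offset=9
value=3 offset=11
value=130 offset=20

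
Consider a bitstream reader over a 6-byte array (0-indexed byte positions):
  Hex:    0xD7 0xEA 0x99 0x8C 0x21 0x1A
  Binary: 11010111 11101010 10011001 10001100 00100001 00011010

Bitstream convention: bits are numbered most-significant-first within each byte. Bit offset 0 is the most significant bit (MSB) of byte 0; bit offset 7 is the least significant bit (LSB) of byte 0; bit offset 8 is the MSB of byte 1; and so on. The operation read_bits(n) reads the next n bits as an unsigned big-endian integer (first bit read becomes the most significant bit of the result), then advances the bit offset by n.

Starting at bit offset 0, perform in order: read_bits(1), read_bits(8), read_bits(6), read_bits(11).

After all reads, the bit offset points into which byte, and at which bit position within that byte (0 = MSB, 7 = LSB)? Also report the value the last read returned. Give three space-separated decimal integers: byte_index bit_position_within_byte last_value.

Read 1: bits[0:1] width=1 -> value=1 (bin 1); offset now 1 = byte 0 bit 1; 47 bits remain
Read 2: bits[1:9] width=8 -> value=175 (bin 10101111); offset now 9 = byte 1 bit 1; 39 bits remain
Read 3: bits[9:15] width=6 -> value=53 (bin 110101); offset now 15 = byte 1 bit 7; 33 bits remain
Read 4: bits[15:26] width=11 -> value=614 (bin 01001100110); offset now 26 = byte 3 bit 2; 22 bits remain

Answer: 3 2 614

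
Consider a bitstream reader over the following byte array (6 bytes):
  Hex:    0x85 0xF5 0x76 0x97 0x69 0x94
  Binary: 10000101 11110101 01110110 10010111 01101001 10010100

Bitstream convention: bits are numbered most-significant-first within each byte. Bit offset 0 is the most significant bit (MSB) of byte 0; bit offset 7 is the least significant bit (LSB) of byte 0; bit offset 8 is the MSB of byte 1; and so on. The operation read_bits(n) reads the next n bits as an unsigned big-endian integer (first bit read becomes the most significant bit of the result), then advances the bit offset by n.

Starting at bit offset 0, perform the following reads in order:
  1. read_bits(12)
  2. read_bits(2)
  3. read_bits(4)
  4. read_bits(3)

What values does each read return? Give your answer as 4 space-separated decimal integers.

Read 1: bits[0:12] width=12 -> value=2143 (bin 100001011111); offset now 12 = byte 1 bit 4; 36 bits remain
Read 2: bits[12:14] width=2 -> value=1 (bin 01); offset now 14 = byte 1 bit 6; 34 bits remain
Read 3: bits[14:18] width=4 -> value=5 (bin 0101); offset now 18 = byte 2 bit 2; 30 bits remain
Read 4: bits[18:21] width=3 -> value=6 (bin 110); offset now 21 = byte 2 bit 5; 27 bits remain

Answer: 2143 1 5 6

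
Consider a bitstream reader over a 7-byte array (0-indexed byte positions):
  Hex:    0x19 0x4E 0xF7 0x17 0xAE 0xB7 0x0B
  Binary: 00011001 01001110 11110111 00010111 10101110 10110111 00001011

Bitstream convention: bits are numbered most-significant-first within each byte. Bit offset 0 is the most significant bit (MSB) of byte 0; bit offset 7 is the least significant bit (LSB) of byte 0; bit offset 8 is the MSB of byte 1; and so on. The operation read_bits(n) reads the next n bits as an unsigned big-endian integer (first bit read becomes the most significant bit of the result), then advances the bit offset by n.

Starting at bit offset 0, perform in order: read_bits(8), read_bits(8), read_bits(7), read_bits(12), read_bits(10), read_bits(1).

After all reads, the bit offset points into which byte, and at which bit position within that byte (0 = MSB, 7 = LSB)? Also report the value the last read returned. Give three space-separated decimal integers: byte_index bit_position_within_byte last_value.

Read 1: bits[0:8] width=8 -> value=25 (bin 00011001); offset now 8 = byte 1 bit 0; 48 bits remain
Read 2: bits[8:16] width=8 -> value=78 (bin 01001110); offset now 16 = byte 2 bit 0; 40 bits remain
Read 3: bits[16:23] width=7 -> value=123 (bin 1111011); offset now 23 = byte 2 bit 7; 33 bits remain
Read 4: bits[23:35] width=12 -> value=2237 (bin 100010111101); offset now 35 = byte 4 bit 3; 21 bits remain
Read 5: bits[35:45] width=10 -> value=470 (bin 0111010110); offset now 45 = byte 5 bit 5; 11 bits remain
Read 6: bits[45:46] width=1 -> value=1 (bin 1); offset now 46 = byte 5 bit 6; 10 bits remain

Answer: 5 6 1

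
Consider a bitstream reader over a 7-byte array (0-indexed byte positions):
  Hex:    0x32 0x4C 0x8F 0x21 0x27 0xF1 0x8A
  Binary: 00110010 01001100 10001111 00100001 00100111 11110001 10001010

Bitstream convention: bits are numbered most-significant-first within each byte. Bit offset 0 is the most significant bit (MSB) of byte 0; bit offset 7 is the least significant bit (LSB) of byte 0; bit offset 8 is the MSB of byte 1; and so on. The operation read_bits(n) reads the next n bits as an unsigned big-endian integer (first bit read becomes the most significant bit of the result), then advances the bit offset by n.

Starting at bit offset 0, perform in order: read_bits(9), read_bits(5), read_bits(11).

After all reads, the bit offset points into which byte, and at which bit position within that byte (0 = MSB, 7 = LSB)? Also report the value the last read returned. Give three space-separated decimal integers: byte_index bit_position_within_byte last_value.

Read 1: bits[0:9] width=9 -> value=100 (bin 001100100); offset now 9 = byte 1 bit 1; 47 bits remain
Read 2: bits[9:14] width=5 -> value=19 (bin 10011); offset now 14 = byte 1 bit 6; 42 bits remain
Read 3: bits[14:25] width=11 -> value=286 (bin 00100011110); offset now 25 = byte 3 bit 1; 31 bits remain

Answer: 3 1 286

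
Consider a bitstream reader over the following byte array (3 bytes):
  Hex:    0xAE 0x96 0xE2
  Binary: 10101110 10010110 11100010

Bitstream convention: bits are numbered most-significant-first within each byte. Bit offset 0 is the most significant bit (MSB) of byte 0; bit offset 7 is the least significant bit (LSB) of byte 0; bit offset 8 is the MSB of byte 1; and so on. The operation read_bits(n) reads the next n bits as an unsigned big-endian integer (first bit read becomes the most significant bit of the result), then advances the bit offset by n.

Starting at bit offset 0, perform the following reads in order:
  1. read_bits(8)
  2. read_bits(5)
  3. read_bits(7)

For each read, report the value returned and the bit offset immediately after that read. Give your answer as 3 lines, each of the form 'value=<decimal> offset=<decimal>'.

Answer: value=174 offset=8
value=18 offset=13
value=110 offset=20

Derivation:
Read 1: bits[0:8] width=8 -> value=174 (bin 10101110); offset now 8 = byte 1 bit 0; 16 bits remain
Read 2: bits[8:13] width=5 -> value=18 (bin 10010); offset now 13 = byte 1 bit 5; 11 bits remain
Read 3: bits[13:20] width=7 -> value=110 (bin 1101110); offset now 20 = byte 2 bit 4; 4 bits remain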